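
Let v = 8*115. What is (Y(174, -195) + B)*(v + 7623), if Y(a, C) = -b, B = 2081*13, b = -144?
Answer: 232343971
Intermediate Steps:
v = 920
B = 27053
Y(a, C) = 144 (Y(a, C) = -1*(-144) = 144)
(Y(174, -195) + B)*(v + 7623) = (144 + 27053)*(920 + 7623) = 27197*8543 = 232343971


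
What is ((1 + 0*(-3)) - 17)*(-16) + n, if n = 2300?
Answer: 2556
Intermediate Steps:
((1 + 0*(-3)) - 17)*(-16) + n = ((1 + 0*(-3)) - 17)*(-16) + 2300 = ((1 + 0) - 17)*(-16) + 2300 = (1 - 17)*(-16) + 2300 = -16*(-16) + 2300 = 256 + 2300 = 2556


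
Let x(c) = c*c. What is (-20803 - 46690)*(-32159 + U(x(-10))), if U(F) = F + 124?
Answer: 2155388955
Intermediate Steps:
x(c) = c**2
U(F) = 124 + F
(-20803 - 46690)*(-32159 + U(x(-10))) = (-20803 - 46690)*(-32159 + (124 + (-10)**2)) = -67493*(-32159 + (124 + 100)) = -67493*(-32159 + 224) = -67493*(-31935) = 2155388955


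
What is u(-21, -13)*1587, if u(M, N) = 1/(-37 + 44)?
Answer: 1587/7 ≈ 226.71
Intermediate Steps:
u(M, N) = ⅐ (u(M, N) = 1/7 = ⅐)
u(-21, -13)*1587 = (⅐)*1587 = 1587/7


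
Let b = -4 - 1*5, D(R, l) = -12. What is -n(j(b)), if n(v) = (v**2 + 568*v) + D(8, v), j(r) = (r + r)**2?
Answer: -288996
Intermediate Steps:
b = -9 (b = -4 - 5 = -9)
j(r) = 4*r**2 (j(r) = (2*r)**2 = 4*r**2)
n(v) = -12 + v**2 + 568*v (n(v) = (v**2 + 568*v) - 12 = -12 + v**2 + 568*v)
-n(j(b)) = -(-12 + (4*(-9)**2)**2 + 568*(4*(-9)**2)) = -(-12 + (4*81)**2 + 568*(4*81)) = -(-12 + 324**2 + 568*324) = -(-12 + 104976 + 184032) = -1*288996 = -288996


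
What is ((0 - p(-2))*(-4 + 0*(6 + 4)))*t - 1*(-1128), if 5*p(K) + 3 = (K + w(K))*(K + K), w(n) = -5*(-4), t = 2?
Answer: 1008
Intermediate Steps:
w(n) = 20
p(K) = -⅗ + 2*K*(20 + K)/5 (p(K) = -⅗ + ((K + 20)*(K + K))/5 = -⅗ + ((20 + K)*(2*K))/5 = -⅗ + (2*K*(20 + K))/5 = -⅗ + 2*K*(20 + K)/5)
((0 - p(-2))*(-4 + 0*(6 + 4)))*t - 1*(-1128) = ((0 - (-⅗ + 8*(-2) + (⅖)*(-2)²))*(-4 + 0*(6 + 4)))*2 - 1*(-1128) = ((0 - (-⅗ - 16 + (⅖)*4))*(-4 + 0*10))*2 + 1128 = ((0 - (-⅗ - 16 + 8/5))*(-4 + 0))*2 + 1128 = ((0 - 1*(-15))*(-4))*2 + 1128 = ((0 + 15)*(-4))*2 + 1128 = (15*(-4))*2 + 1128 = -60*2 + 1128 = -120 + 1128 = 1008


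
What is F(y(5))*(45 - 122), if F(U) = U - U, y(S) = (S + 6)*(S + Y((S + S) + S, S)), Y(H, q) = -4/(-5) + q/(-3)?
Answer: 0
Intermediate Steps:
Y(H, q) = ⅘ - q/3 (Y(H, q) = -4*(-⅕) + q*(-⅓) = ⅘ - q/3)
y(S) = (6 + S)*(⅘ + 2*S/3) (y(S) = (S + 6)*(S + (⅘ - S/3)) = (6 + S)*(⅘ + 2*S/3))
F(U) = 0
F(y(5))*(45 - 122) = 0*(45 - 122) = 0*(-77) = 0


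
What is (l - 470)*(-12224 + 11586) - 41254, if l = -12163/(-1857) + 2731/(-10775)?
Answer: 5094114370646/20009175 ≈ 2.5459e+5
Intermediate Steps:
l = 125984858/20009175 (l = -12163*(-1/1857) + 2731*(-1/10775) = 12163/1857 - 2731/10775 = 125984858/20009175 ≈ 6.2964)
(l - 470)*(-12224 + 11586) - 41254 = (125984858/20009175 - 470)*(-12224 + 11586) - 41254 = -9278327392/20009175*(-638) - 41254 = 5919572876096/20009175 - 41254 = 5094114370646/20009175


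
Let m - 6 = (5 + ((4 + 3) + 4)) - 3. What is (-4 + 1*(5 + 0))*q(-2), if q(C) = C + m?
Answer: 17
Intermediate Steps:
m = 19 (m = 6 + ((5 + ((4 + 3) + 4)) - 3) = 6 + ((5 + (7 + 4)) - 3) = 6 + ((5 + 11) - 3) = 6 + (16 - 3) = 6 + 13 = 19)
q(C) = 19 + C (q(C) = C + 19 = 19 + C)
(-4 + 1*(5 + 0))*q(-2) = (-4 + 1*(5 + 0))*(19 - 2) = (-4 + 1*5)*17 = (-4 + 5)*17 = 1*17 = 17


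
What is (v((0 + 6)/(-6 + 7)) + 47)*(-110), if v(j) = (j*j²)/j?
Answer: -9130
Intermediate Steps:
v(j) = j² (v(j) = j³/j = j²)
(v((0 + 6)/(-6 + 7)) + 47)*(-110) = (((0 + 6)/(-6 + 7))² + 47)*(-110) = ((6/1)² + 47)*(-110) = ((6*1)² + 47)*(-110) = (6² + 47)*(-110) = (36 + 47)*(-110) = 83*(-110) = -9130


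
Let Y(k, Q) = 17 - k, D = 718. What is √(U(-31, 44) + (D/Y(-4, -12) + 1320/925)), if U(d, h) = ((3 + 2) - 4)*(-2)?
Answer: 2*√126849135/3885 ≈ 5.7981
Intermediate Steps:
U(d, h) = -2 (U(d, h) = (5 - 4)*(-2) = 1*(-2) = -2)
√(U(-31, 44) + (D/Y(-4, -12) + 1320/925)) = √(-2 + (718/(17 - 1*(-4)) + 1320/925)) = √(-2 + (718/(17 + 4) + 1320*(1/925))) = √(-2 + (718/21 + 264/185)) = √(-2 + 138374/3885) = √(130604/3885) = 2*√126849135/3885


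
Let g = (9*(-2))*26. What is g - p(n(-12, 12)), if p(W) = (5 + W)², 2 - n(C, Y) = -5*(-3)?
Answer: -532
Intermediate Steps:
n(C, Y) = -13 (n(C, Y) = 2 - (-5)*(-3) = 2 - 1*15 = 2 - 15 = -13)
g = -468 (g = -18*26 = -468)
g - p(n(-12, 12)) = -468 - (5 - 13)² = -468 - 1*(-8)² = -468 - 1*64 = -468 - 64 = -532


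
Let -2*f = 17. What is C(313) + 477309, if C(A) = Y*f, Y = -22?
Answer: 477496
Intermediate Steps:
f = -17/2 (f = -½*17 = -17/2 ≈ -8.5000)
C(A) = 187 (C(A) = -22*(-17/2) = 187)
C(313) + 477309 = 187 + 477309 = 477496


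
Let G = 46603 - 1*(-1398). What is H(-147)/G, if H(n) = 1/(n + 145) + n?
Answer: -295/96002 ≈ -0.0030729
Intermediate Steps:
H(n) = n + 1/(145 + n) (H(n) = 1/(145 + n) + n = n + 1/(145 + n))
G = 48001 (G = 46603 + 1398 = 48001)
H(-147)/G = ((1 + (-147)**2 + 145*(-147))/(145 - 147))/48001 = ((1 + 21609 - 21315)/(-2))*(1/48001) = -1/2*295*(1/48001) = -295/2*1/48001 = -295/96002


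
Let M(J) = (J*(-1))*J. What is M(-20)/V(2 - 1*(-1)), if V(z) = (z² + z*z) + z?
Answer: -400/21 ≈ -19.048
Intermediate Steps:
M(J) = -J² (M(J) = (-J)*J = -J²)
V(z) = z + 2*z² (V(z) = (z² + z²) + z = 2*z² + z = z + 2*z²)
M(-20)/V(2 - 1*(-1)) = (-1*(-20)²)/(((2 - 1*(-1))*(1 + 2*(2 - 1*(-1))))) = (-1*400)/(((2 + 1)*(1 + 2*(2 + 1)))) = -400*1/(3*(1 + 2*3)) = -400*1/(3*(1 + 6)) = -400/(3*7) = -400/21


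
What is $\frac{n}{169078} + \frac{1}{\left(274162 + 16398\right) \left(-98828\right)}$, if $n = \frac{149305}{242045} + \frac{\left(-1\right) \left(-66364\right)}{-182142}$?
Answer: $\frac{15982133094745204099}{10702350167378455486817280} \approx 1.4933 \cdot 10^{-6}$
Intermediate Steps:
$n = \frac{1113163693}{4408656039}$ ($n = 149305 \cdot \frac{1}{242045} + 66364 \left(- \frac{1}{182142}\right) = \frac{29861}{48409} - \frac{33182}{91071} = \frac{1113163693}{4408656039} \approx 0.25249$)
$\frac{n}{169078} + \frac{1}{\left(274162 + 16398\right) \left(-98828\right)} = \frac{1113163693}{4408656039 \cdot 169078} + \frac{1}{\left(274162 + 16398\right) \left(-98828\right)} = \frac{1113163693}{4408656039} \cdot \frac{1}{169078} + \frac{1}{290560} \left(- \frac{1}{98828}\right) = \frac{1113163693}{745406745762042} + \frac{1}{290560} \left(- \frac{1}{98828}\right) = \frac{1113163693}{745406745762042} - \frac{1}{28715463680} = \frac{15982133094745204099}{10702350167378455486817280}$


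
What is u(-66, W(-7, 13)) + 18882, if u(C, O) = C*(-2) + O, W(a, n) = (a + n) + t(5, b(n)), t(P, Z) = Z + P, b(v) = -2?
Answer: 19023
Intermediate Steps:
t(P, Z) = P + Z
W(a, n) = 3 + a + n (W(a, n) = (a + n) + (5 - 2) = (a + n) + 3 = 3 + a + n)
u(C, O) = O - 2*C (u(C, O) = -2*C + O = O - 2*C)
u(-66, W(-7, 13)) + 18882 = ((3 - 7 + 13) - 2*(-66)) + 18882 = (9 + 132) + 18882 = 141 + 18882 = 19023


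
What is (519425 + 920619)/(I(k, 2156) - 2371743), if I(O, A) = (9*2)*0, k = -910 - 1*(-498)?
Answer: -1440044/2371743 ≈ -0.60717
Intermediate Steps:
k = -412 (k = -910 + 498 = -412)
I(O, A) = 0 (I(O, A) = 18*0 = 0)
(519425 + 920619)/(I(k, 2156) - 2371743) = (519425 + 920619)/(0 - 2371743) = 1440044/(-2371743) = 1440044*(-1/2371743) = -1440044/2371743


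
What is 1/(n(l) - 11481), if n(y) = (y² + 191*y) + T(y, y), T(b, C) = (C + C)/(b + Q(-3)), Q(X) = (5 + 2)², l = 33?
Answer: -41/167616 ≈ -0.00024461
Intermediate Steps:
Q(X) = 49 (Q(X) = 7² = 49)
T(b, C) = 2*C/(49 + b) (T(b, C) = (C + C)/(b + 49) = (2*C)/(49 + b) = 2*C/(49 + b))
n(y) = y² + 191*y + 2*y/(49 + y) (n(y) = (y² + 191*y) + 2*y/(49 + y) = y² + 191*y + 2*y/(49 + y))
1/(n(l) - 11481) = 1/(33*(2 + (49 + 33)*(191 + 33))/(49 + 33) - 11481) = 1/(33*(2 + 82*224)/82 - 11481) = 1/(33*(1/82)*(2 + 18368) - 11481) = 1/(33*(1/82)*18370 - 11481) = 1/(303105/41 - 11481) = 1/(-167616/41) = -41/167616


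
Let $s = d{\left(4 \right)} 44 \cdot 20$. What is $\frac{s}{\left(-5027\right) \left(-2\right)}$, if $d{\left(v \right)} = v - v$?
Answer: $0$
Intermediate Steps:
$d{\left(v \right)} = 0$
$s = 0$ ($s = 0 \cdot 44 \cdot 20 = 0 \cdot 20 = 0$)
$\frac{s}{\left(-5027\right) \left(-2\right)} = \frac{0}{\left(-5027\right) \left(-2\right)} = \frac{0}{10054} = 0 \cdot \frac{1}{10054} = 0$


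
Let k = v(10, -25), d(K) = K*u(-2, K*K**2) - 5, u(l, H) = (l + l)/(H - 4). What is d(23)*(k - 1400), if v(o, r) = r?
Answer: 86792475/12163 ≈ 7135.8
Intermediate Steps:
u(l, H) = 2*l/(-4 + H) (u(l, H) = (2*l)/(-4 + H) = 2*l/(-4 + H))
d(K) = -5 - 4*K/(-4 + K**3) (d(K) = K*(2*(-2)/(-4 + K*K**2)) - 5 = K*(2*(-2)/(-4 + K**3)) - 5 = K*(-4/(-4 + K**3)) - 5 = -4*K/(-4 + K**3) - 5 = -5 - 4*K/(-4 + K**3))
k = -25
d(23)*(k - 1400) = ((20 - 5*23**3 - 4*23)/(-4 + 23**3))*(-25 - 1400) = ((20 - 5*12167 - 92)/(-4 + 12167))*(-1425) = ((20 - 60835 - 92)/12163)*(-1425) = ((1/12163)*(-60907))*(-1425) = -60907/12163*(-1425) = 86792475/12163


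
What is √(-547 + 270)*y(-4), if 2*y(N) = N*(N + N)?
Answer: 16*I*√277 ≈ 266.29*I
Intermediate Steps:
y(N) = N² (y(N) = (N*(N + N))/2 = (N*(2*N))/2 = (2*N²)/2 = N²)
√(-547 + 270)*y(-4) = √(-547 + 270)*(-4)² = √(-277)*16 = (I*√277)*16 = 16*I*√277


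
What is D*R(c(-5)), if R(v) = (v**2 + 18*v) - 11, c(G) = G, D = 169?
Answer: -12844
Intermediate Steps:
R(v) = -11 + v**2 + 18*v
D*R(c(-5)) = 169*(-11 + (-5)**2 + 18*(-5)) = 169*(-11 + 25 - 90) = 169*(-76) = -12844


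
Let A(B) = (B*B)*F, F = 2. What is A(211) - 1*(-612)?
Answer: 89654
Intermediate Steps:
A(B) = 2*B² (A(B) = (B*B)*2 = B²*2 = 2*B²)
A(211) - 1*(-612) = 2*211² - 1*(-612) = 2*44521 + 612 = 89042 + 612 = 89654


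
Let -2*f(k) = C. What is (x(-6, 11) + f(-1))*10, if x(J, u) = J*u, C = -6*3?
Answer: -570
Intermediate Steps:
C = -18
f(k) = 9 (f(k) = -1/2*(-18) = 9)
(x(-6, 11) + f(-1))*10 = (-6*11 + 9)*10 = (-66 + 9)*10 = -57*10 = -570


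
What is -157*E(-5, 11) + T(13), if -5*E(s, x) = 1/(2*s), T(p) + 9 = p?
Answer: 43/50 ≈ 0.86000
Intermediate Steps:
T(p) = -9 + p
E(s, x) = -1/(10*s) (E(s, x) = -1/(2*s)/5 = -1/(10*s))
-157*E(-5, 11) + T(13) = -(-157)/(10*(-5)) + (-9 + 13) = -(-157)*(-1)/(10*5) + 4 = -157*1/50 + 4 = -157/50 + 4 = 43/50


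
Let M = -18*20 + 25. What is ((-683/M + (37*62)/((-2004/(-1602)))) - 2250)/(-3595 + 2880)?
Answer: 23168774/40000675 ≈ 0.57921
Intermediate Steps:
M = -335 (M = -360 + 25 = -335)
((-683/M + (37*62)/((-2004/(-1602)))) - 2250)/(-3595 + 2880) = ((-683/(-335) + (37*62)/((-2004/(-1602)))) - 2250)/(-3595 + 2880) = ((-683*(-1/335) + 2294/((-2004*(-1/1602)))) - 2250)/(-715) = ((683/335 + 2294/(334/267)) - 2250)*(-1/715) = ((683/335 + 2294*(267/334)) - 2250)*(-1/715) = ((683/335 + 306249/167) - 2250)*(-1/715) = (102707476/55945 - 2250)*(-1/715) = -23168774/55945*(-1/715) = 23168774/40000675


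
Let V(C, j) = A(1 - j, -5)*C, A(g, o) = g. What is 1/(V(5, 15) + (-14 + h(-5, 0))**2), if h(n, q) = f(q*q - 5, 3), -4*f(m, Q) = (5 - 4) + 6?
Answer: 16/2849 ≈ 0.0056160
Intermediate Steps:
V(C, j) = C*(1 - j) (V(C, j) = (1 - j)*C = C*(1 - j))
f(m, Q) = -7/4 (f(m, Q) = -((5 - 4) + 6)/4 = -(1 + 6)/4 = -1/4*7 = -7/4)
h(n, q) = -7/4
1/(V(5, 15) + (-14 + h(-5, 0))**2) = 1/(5*(1 - 1*15) + (-14 - 7/4)**2) = 1/(5*(1 - 15) + (-63/4)**2) = 1/(5*(-14) + 3969/16) = 1/(-70 + 3969/16) = 1/(2849/16) = 16/2849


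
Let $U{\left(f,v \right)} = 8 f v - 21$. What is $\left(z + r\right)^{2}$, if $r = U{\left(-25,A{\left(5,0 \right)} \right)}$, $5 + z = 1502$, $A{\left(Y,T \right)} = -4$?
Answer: $5180176$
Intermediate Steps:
$U{\left(f,v \right)} = -21 + 8 f v$ ($U{\left(f,v \right)} = 8 f v - 21 = -21 + 8 f v$)
$z = 1497$ ($z = -5 + 1502 = 1497$)
$r = 779$ ($r = -21 + 8 \left(-25\right) \left(-4\right) = -21 + 800 = 779$)
$\left(z + r\right)^{2} = \left(1497 + 779\right)^{2} = 2276^{2} = 5180176$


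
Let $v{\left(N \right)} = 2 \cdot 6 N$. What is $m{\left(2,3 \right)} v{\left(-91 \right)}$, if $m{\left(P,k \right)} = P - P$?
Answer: $0$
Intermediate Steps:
$m{\left(P,k \right)} = 0$
$v{\left(N \right)} = 12 N$
$m{\left(2,3 \right)} v{\left(-91 \right)} = 0 \cdot 12 \left(-91\right) = 0 \left(-1092\right) = 0$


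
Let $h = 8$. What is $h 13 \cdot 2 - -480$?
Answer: $688$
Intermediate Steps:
$h 13 \cdot 2 - -480 = 8 \cdot 13 \cdot 2 - -480 = 104 \cdot 2 + 480 = 208 + 480 = 688$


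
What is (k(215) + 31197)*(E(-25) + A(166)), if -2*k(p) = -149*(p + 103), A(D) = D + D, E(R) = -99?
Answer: 12788904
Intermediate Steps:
A(D) = 2*D
k(p) = 15347/2 + 149*p/2 (k(p) = -(-149)*(p + 103)/2 = -(-149)*(103 + p)/2 = -(-15347 - 149*p)/2 = 15347/2 + 149*p/2)
(k(215) + 31197)*(E(-25) + A(166)) = ((15347/2 + (149/2)*215) + 31197)*(-99 + 2*166) = ((15347/2 + 32035/2) + 31197)*(-99 + 332) = (23691 + 31197)*233 = 54888*233 = 12788904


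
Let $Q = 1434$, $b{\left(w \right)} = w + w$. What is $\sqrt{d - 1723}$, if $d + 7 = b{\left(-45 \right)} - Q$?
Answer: $i \sqrt{3254} \approx 57.044 i$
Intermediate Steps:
$b{\left(w \right)} = 2 w$
$d = -1531$ ($d = -7 + \left(2 \left(-45\right) - 1434\right) = -7 - 1524 = -1531$)
$\sqrt{d - 1723} = \sqrt{-1531 - 1723} = \sqrt{-3254} = i \sqrt{3254}$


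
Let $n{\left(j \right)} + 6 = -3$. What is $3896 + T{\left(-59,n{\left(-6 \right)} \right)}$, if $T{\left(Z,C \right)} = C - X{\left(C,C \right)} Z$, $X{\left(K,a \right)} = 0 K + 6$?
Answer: $4241$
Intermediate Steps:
$n{\left(j \right)} = -9$ ($n{\left(j \right)} = -6 - 3 = -9$)
$X{\left(K,a \right)} = 6$ ($X{\left(K,a \right)} = 0 + 6 = 6$)
$T{\left(Z,C \right)} = C - 6 Z$
$3896 + T{\left(-59,n{\left(-6 \right)} \right)} = 3896 - -345 = 3896 + \left(-9 + 354\right) = 3896 + 345 = 4241$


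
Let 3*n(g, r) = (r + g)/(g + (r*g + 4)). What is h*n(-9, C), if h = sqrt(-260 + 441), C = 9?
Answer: 0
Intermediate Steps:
n(g, r) = (g + r)/(3*(4 + g + g*r)) (n(g, r) = ((r + g)/(g + (r*g + 4)))/3 = ((g + r)/(g + (g*r + 4)))/3 = ((g + r)/(g + (4 + g*r)))/3 = ((g + r)/(4 + g + g*r))/3 = (g + r)/(3*(4 + g + g*r)))
h = sqrt(181) ≈ 13.454
h*n(-9, C) = sqrt(181)*((-9 + 9)/(3*(4 - 9 - 9*9))) = sqrt(181)*((1/3)*0/(4 - 9 - 81)) = sqrt(181)*((1/3)*0/(-86)) = sqrt(181)*((1/3)*(-1/86)*0) = sqrt(181)*0 = 0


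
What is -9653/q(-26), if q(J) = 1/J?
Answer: 250978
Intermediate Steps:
-9653/q(-26) = -9653/(1/(-26)) = -9653/(-1/26) = -9653*(-26) = 250978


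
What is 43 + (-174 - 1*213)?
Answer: -344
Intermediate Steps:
43 + (-174 - 1*213) = 43 + (-174 - 213) = 43 - 387 = -344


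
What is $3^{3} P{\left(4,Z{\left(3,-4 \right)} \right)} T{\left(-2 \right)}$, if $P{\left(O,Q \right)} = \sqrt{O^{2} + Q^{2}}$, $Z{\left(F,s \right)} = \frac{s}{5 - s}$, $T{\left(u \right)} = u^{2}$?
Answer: $48 \sqrt{82} \approx 434.66$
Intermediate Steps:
$3^{3} P{\left(4,Z{\left(3,-4 \right)} \right)} T{\left(-2 \right)} = 3^{3} \sqrt{4^{2} + \left(\left(-1\right) \left(-4\right) \frac{1}{-5 - 4}\right)^{2}} \left(-2\right)^{2} = 27 \sqrt{16 + \left(\left(-1\right) \left(-4\right) \frac{1}{-9}\right)^{2}} \cdot 4 = 27 \sqrt{16 + \left(\left(-1\right) \left(-4\right) \left(- \frac{1}{9}\right)\right)^{2}} \cdot 4 = 27 \sqrt{16 + \left(- \frac{4}{9}\right)^{2}} \cdot 4 = 27 \sqrt{16 + \frac{16}{81}} \cdot 4 = 27 \sqrt{\frac{1312}{81}} \cdot 4 = 27 \frac{4 \sqrt{82}}{9} \cdot 4 = 12 \sqrt{82} \cdot 4 = 48 \sqrt{82}$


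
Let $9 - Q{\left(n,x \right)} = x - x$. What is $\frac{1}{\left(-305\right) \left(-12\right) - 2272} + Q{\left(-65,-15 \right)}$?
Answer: $\frac{12493}{1388} \approx 9.0007$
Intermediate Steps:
$Q{\left(n,x \right)} = 9$ ($Q{\left(n,x \right)} = 9 - \left(x - x\right) = 9 - 0 = 9 + 0 = 9$)
$\frac{1}{\left(-305\right) \left(-12\right) - 2272} + Q{\left(-65,-15 \right)} = \frac{1}{\left(-305\right) \left(-12\right) - 2272} + 9 = \frac{1}{3660 - 2272} + 9 = \frac{1}{1388} + 9 = \frac{12493}{1388}$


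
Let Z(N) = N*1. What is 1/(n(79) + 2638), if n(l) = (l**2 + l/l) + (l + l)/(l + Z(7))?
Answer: 43/381919 ≈ 0.00011259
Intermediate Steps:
Z(N) = N
n(l) = 1 + l**2 + 2*l/(7 + l) (n(l) = (l**2 + l/l) + (l + l)/(l + 7) = (l**2 + 1) + (2*l)/(7 + l) = (1 + l**2) + 2*l/(7 + l) = 1 + l**2 + 2*l/(7 + l))
1/(n(79) + 2638) = 1/((7 + 79**3 + 3*79 + 7*79**2)/(7 + 79) + 2638) = 1/((7 + 493039 + 237 + 7*6241)/86 + 2638) = 1/((7 + 493039 + 237 + 43687)/86 + 2638) = 1/((1/86)*536970 + 2638) = 1/(268485/43 + 2638) = 1/(381919/43) = 43/381919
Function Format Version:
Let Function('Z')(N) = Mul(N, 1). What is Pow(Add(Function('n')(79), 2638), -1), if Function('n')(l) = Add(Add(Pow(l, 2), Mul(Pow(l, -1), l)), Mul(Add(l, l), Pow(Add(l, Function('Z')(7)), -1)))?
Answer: Rational(43, 381919) ≈ 0.00011259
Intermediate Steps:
Function('Z')(N) = N
Function('n')(l) = Add(1, Pow(l, 2), Mul(2, l, Pow(Add(7, l), -1))) (Function('n')(l) = Add(Add(Pow(l, 2), Mul(Pow(l, -1), l)), Mul(Add(l, l), Pow(Add(l, 7), -1))) = Add(Add(Pow(l, 2), 1), Mul(Mul(2, l), Pow(Add(7, l), -1))) = Add(Add(1, Pow(l, 2)), Mul(2, l, Pow(Add(7, l), -1))) = Add(1, Pow(l, 2), Mul(2, l, Pow(Add(7, l), -1))))
Pow(Add(Function('n')(79), 2638), -1) = Pow(Add(Mul(Pow(Add(7, 79), -1), Add(7, Pow(79, 3), Mul(3, 79), Mul(7, Pow(79, 2)))), 2638), -1) = Pow(Add(Mul(Pow(86, -1), Add(7, 493039, 237, Mul(7, 6241))), 2638), -1) = Pow(Add(Mul(Rational(1, 86), Add(7, 493039, 237, 43687)), 2638), -1) = Pow(Add(Mul(Rational(1, 86), 536970), 2638), -1) = Pow(Add(Rational(268485, 43), 2638), -1) = Pow(Rational(381919, 43), -1) = Rational(43, 381919)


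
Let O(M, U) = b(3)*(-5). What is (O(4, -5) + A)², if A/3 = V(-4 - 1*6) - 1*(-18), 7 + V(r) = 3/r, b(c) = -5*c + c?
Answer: 848241/100 ≈ 8482.4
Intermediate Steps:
b(c) = -4*c
V(r) = -7 + 3/r
O(M, U) = 60 (O(M, U) = -4*3*(-5) = -12*(-5) = 60)
A = 321/10 (A = 3*((-7 + 3/(-4 - 1*6)) - 1*(-18)) = 3*((-7 + 3/(-4 - 6)) + 18) = 3*((-7 + 3/(-10)) + 18) = 3*((-7 + 3*(-⅒)) + 18) = 3*((-7 - 3/10) + 18) = 3*(-73/10 + 18) = 3*(107/10) = 321/10 ≈ 32.100)
(O(4, -5) + A)² = (60 + 321/10)² = (921/10)² = 848241/100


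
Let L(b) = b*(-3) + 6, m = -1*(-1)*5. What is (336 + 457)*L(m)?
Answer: -7137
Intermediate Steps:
m = 5 (m = 1*5 = 5)
L(b) = 6 - 3*b (L(b) = -3*b + 6 = 6 - 3*b)
(336 + 457)*L(m) = (336 + 457)*(6 - 3*5) = 793*(6 - 15) = 793*(-9) = -7137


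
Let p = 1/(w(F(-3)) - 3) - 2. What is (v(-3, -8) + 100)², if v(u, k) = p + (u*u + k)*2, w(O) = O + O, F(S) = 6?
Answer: 811801/81 ≈ 10022.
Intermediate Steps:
w(O) = 2*O
p = -17/9 (p = 1/(2*6 - 3) - 2 = 1/(12 - 3) - 2 = 1/9 - 2 = ⅑ - 2 = -17/9 ≈ -1.8889)
v(u, k) = -17/9 + 2*k + 2*u² (v(u, k) = -17/9 + (u*u + k)*2 = -17/9 + (u² + k)*2 = -17/9 + (k + u²)*2 = -17/9 + (2*k + 2*u²) = -17/9 + 2*k + 2*u²)
(v(-3, -8) + 100)² = ((-17/9 + 2*(-8) + 2*(-3)²) + 100)² = ((-17/9 - 16 + 2*9) + 100)² = ((-17/9 - 16 + 18) + 100)² = (⅑ + 100)² = (901/9)² = 811801/81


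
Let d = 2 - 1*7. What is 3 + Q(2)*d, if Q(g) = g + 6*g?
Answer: -67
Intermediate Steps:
Q(g) = 7*g
d = -5 (d = 2 - 7 = -5)
3 + Q(2)*d = 3 + (7*2)*(-5) = 3 + 14*(-5) = 3 - 70 = -67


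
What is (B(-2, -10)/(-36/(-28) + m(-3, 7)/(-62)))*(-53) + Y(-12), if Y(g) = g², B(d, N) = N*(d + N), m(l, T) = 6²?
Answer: -452696/51 ≈ -8876.4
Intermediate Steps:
m(l, T) = 36
B(d, N) = N*(N + d)
(B(-2, -10)/(-36/(-28) + m(-3, 7)/(-62)))*(-53) + Y(-12) = ((-10*(-10 - 2))/(-36/(-28) + 36/(-62)))*(-53) + (-12)² = ((-10*(-12))/(-36*(-1/28) + 36*(-1/62)))*(-53) + 144 = (120/(9/7 - 18/31))*(-53) + 144 = (120/(153/217))*(-53) + 144 = (120*(217/153))*(-53) + 144 = (8680/51)*(-53) + 144 = -460040/51 + 144 = -452696/51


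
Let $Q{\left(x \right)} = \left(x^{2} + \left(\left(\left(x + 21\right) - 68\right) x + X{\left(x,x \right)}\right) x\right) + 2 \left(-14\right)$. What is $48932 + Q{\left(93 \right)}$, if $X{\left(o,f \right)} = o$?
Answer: $464056$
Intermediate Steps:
$Q{\left(x \right)} = -28 + x^{2} + x \left(x + x \left(-47 + x\right)\right)$ ($Q{\left(x \right)} = \left(x^{2} + \left(\left(\left(x + 21\right) - 68\right) x + x\right) x\right) + 2 \left(-14\right) = \left(x^{2} + \left(\left(\left(21 + x\right) - 68\right) x + x\right) x\right) - 28 = \left(x^{2} + \left(\left(-47 + x\right) x + x\right) x\right) - 28 = \left(x^{2} + \left(x \left(-47 + x\right) + x\right) x\right) - 28 = \left(x^{2} + \left(x + x \left(-47 + x\right)\right) x\right) - 28 = \left(x^{2} + x \left(x + x \left(-47 + x\right)\right)\right) - 28 = -28 + x^{2} + x \left(x + x \left(-47 + x\right)\right)$)
$48932 + Q{\left(93 \right)} = 48932 - \left(28 - 804357 + 389205\right) = 48932 - -415124 = 48932 + 415124 = 464056$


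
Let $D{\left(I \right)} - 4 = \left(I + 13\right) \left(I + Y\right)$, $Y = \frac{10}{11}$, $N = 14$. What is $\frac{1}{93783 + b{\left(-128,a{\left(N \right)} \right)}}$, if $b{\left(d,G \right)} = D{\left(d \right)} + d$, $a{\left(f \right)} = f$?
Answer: $\frac{11}{1191019} \approx 9.2358 \cdot 10^{-6}$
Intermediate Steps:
$Y = \frac{10}{11}$ ($Y = 10 \cdot \frac{1}{11} = \frac{10}{11} \approx 0.90909$)
$D{\left(I \right)} = 4 + \left(13 + I\right) \left(\frac{10}{11} + I\right)$ ($D{\left(I \right)} = 4 + \left(I + 13\right) \left(I + \frac{10}{11}\right) = 4 + \left(13 + I\right) \left(\frac{10}{11} + I\right)$)
$b{\left(d,G \right)} = \frac{174}{11} + d^{2} + \frac{164 d}{11}$ ($b{\left(d,G \right)} = \left(\frac{174}{11} + d^{2} + \frac{153 d}{11}\right) + d = \frac{174}{11} + d^{2} + \frac{164 d}{11}$)
$\frac{1}{93783 + b{\left(-128,a{\left(N \right)} \right)}} = \frac{1}{93783 + \left(\frac{174}{11} + \left(-128\right)^{2} + \frac{164}{11} \left(-128\right)\right)} = \frac{1}{93783 + \left(\frac{174}{11} + 16384 - \frac{20992}{11}\right)} = \frac{1}{93783 + \frac{159406}{11}} = \frac{1}{\frac{1191019}{11}} = \frac{11}{1191019}$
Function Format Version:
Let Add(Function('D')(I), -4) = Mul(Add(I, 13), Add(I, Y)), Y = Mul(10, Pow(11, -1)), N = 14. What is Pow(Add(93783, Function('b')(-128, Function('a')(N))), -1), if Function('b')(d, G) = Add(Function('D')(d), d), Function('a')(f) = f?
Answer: Rational(11, 1191019) ≈ 9.2358e-6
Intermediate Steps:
Y = Rational(10, 11) (Y = Mul(10, Rational(1, 11)) = Rational(10, 11) ≈ 0.90909)
Function('D')(I) = Add(4, Mul(Add(13, I), Add(Rational(10, 11), I))) (Function('D')(I) = Add(4, Mul(Add(I, 13), Add(I, Rational(10, 11)))) = Add(4, Mul(Add(13, I), Add(Rational(10, 11), I))))
Function('b')(d, G) = Add(Rational(174, 11), Pow(d, 2), Mul(Rational(164, 11), d)) (Function('b')(d, G) = Add(Add(Rational(174, 11), Pow(d, 2), Mul(Rational(153, 11), d)), d) = Add(Rational(174, 11), Pow(d, 2), Mul(Rational(164, 11), d)))
Pow(Add(93783, Function('b')(-128, Function('a')(N))), -1) = Pow(Add(93783, Add(Rational(174, 11), Pow(-128, 2), Mul(Rational(164, 11), -128))), -1) = Pow(Add(93783, Add(Rational(174, 11), 16384, Rational(-20992, 11))), -1) = Pow(Add(93783, Rational(159406, 11)), -1) = Pow(Rational(1191019, 11), -1) = Rational(11, 1191019)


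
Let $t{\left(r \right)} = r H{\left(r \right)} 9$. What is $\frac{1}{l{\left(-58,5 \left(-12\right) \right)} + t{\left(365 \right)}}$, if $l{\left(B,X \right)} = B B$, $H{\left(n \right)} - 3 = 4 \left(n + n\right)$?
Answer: $\frac{1}{9605419} \approx 1.0411 \cdot 10^{-7}$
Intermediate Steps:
$H{\left(n \right)} = 3 + 8 n$ ($H{\left(n \right)} = 3 + 4 \left(n + n\right) = 3 + 4 \cdot 2 n = 3 + 8 n$)
$t{\left(r \right)} = 9 r \left(3 + 8 r\right)$ ($t{\left(r \right)} = r \left(3 + 8 r\right) 9 = 9 r \left(3 + 8 r\right)$)
$l{\left(B,X \right)} = B^{2}$
$\frac{1}{l{\left(-58,5 \left(-12\right) \right)} + t{\left(365 \right)}} = \frac{1}{\left(-58\right)^{2} + 9 \cdot 365 \left(3 + 8 \cdot 365\right)} = \frac{1}{3364 + 9 \cdot 365 \left(3 + 2920\right)} = \frac{1}{3364 + 9 \cdot 365 \cdot 2923} = \frac{1}{3364 + 9602055} = \frac{1}{9605419}$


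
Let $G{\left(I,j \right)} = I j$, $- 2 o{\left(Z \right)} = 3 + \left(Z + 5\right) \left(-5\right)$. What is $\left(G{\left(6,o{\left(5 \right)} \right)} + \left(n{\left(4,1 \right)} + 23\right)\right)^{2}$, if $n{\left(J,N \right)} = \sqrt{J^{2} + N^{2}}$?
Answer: $\left(164 + \sqrt{17}\right)^{2} \approx 28265.0$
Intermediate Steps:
$o{\left(Z \right)} = 11 + \frac{5 Z}{2}$ ($o{\left(Z \right)} = - \frac{3 + \left(Z + 5\right) \left(-5\right)}{2} = - \frac{3 + \left(5 + Z\right) \left(-5\right)}{2} = - \frac{3 - \left(25 + 5 Z\right)}{2} = - \frac{-22 - 5 Z}{2} = 11 + \frac{5 Z}{2}$)
$\left(G{\left(6,o{\left(5 \right)} \right)} + \left(n{\left(4,1 \right)} + 23\right)\right)^{2} = \left(6 \left(11 + \frac{5}{2} \cdot 5\right) + \left(\sqrt{4^{2} + 1^{2}} + 23\right)\right)^{2} = \left(6 \left(11 + \frac{25}{2}\right) + \left(\sqrt{16 + 1} + 23\right)\right)^{2} = \left(6 \cdot \frac{47}{2} + \left(\sqrt{17} + 23\right)\right)^{2} = \left(141 + \left(23 + \sqrt{17}\right)\right)^{2} = \left(164 + \sqrt{17}\right)^{2}$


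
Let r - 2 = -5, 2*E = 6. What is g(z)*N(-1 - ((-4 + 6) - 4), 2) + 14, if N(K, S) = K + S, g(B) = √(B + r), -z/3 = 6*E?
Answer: 14 + 3*I*√57 ≈ 14.0 + 22.65*I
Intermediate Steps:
E = 3 (E = (½)*6 = 3)
r = -3 (r = 2 - 5 = -3)
z = -54 (z = -18*3 = -3*18 = -54)
g(B) = √(-3 + B) (g(B) = √(B - 3) = √(-3 + B))
g(z)*N(-1 - ((-4 + 6) - 4), 2) + 14 = √(-3 - 54)*((-1 - ((-4 + 6) - 4)) + 2) + 14 = √(-57)*((-1 - (2 - 4)) + 2) + 14 = (I*√57)*((-1 - 1*(-2)) + 2) + 14 = (I*√57)*((-1 + 2) + 2) + 14 = (I*√57)*(1 + 2) + 14 = (I*√57)*3 + 14 = 3*I*√57 + 14 = 14 + 3*I*√57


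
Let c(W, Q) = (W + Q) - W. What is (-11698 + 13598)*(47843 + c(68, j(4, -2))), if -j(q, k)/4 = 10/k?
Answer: 90939700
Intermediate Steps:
j(q, k) = -40/k
c(W, Q) = Q (c(W, Q) = (Q + W) - W = Q)
(-11698 + 13598)*(47843 + c(68, j(4, -2))) = (-11698 + 13598)*(47843 - 40/(-2)) = 1900*(47843 - 40*(-1/2)) = 1900*(47843 + 20) = 1900*47863 = 90939700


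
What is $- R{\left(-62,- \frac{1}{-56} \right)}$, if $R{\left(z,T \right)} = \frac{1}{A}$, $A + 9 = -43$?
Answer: $\frac{1}{52} \approx 0.019231$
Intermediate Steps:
$A = -52$ ($A = -9 - 43 = -52$)
$R{\left(z,T \right)} = - \frac{1}{52}$ ($R{\left(z,T \right)} = \frac{1}{-52} = - \frac{1}{52}$)
$- R{\left(-62,- \frac{1}{-56} \right)} = \left(-1\right) \left(- \frac{1}{52}\right) = \frac{1}{52}$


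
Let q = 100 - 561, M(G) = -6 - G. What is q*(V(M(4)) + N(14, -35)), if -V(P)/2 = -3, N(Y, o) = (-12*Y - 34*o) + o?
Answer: -457773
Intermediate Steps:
N(Y, o) = -33*o - 12*Y (N(Y, o) = (-34*o - 12*Y) + o = -33*o - 12*Y)
V(P) = 6 (V(P) = -2*(-3) = 6)
q = -461
q*(V(M(4)) + N(14, -35)) = -461*(6 + (-33*(-35) - 12*14)) = -461*(6 + (1155 - 168)) = -461*(6 + 987) = -461*993 = -457773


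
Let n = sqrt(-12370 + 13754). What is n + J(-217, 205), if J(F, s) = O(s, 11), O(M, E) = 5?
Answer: 5 + 2*sqrt(346) ≈ 42.202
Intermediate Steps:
J(F, s) = 5
n = 2*sqrt(346) (n = sqrt(1384) = 2*sqrt(346) ≈ 37.202)
n + J(-217, 205) = 2*sqrt(346) + 5 = 5 + 2*sqrt(346)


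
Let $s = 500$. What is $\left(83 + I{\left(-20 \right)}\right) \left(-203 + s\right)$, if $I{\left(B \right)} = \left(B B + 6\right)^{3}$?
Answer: $19876279203$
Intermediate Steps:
$I{\left(B \right)} = \left(6 + B^{2}\right)^{3}$ ($I{\left(B \right)} = \left(B^{2} + 6\right)^{3} = \left(6 + B^{2}\right)^{3}$)
$\left(83 + I{\left(-20 \right)}\right) \left(-203 + s\right) = \left(83 + \left(6 + \left(-20\right)^{2}\right)^{3}\right) \left(-203 + 500\right) = \left(83 + \left(6 + 400\right)^{3}\right) 297 = \left(83 + 406^{3}\right) 297 = \left(83 + 66923416\right) 297 = 66923499 \cdot 297 = 19876279203$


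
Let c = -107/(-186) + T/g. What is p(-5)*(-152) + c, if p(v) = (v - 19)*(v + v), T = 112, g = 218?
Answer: -739573441/20274 ≈ -36479.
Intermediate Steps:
p(v) = 2*v*(-19 + v) (p(v) = (-19 + v)*(2*v) = 2*v*(-19 + v))
c = 22079/20274 (c = -107/(-186) + 112/218 = -107*(-1/186) + 112*(1/218) = 107/186 + 56/109 = 22079/20274 ≈ 1.0890)
p(-5)*(-152) + c = (2*(-5)*(-19 - 5))*(-152) + 22079/20274 = (2*(-5)*(-24))*(-152) + 22079/20274 = 240*(-152) + 22079/20274 = -36480 + 22079/20274 = -739573441/20274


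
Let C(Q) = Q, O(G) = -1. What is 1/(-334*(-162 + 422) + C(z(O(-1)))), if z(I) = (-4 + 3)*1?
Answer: -1/86841 ≈ -1.1515e-5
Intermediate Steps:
z(I) = -1 (z(I) = -1*1 = -1)
1/(-334*(-162 + 422) + C(z(O(-1)))) = 1/(-334*(-162 + 422) - 1) = 1/(-334*260 - 1) = 1/(-86840 - 1) = 1/(-86841) = -1/86841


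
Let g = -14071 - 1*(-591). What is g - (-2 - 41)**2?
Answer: -15329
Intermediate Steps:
g = -13480 (g = -14071 + 591 = -13480)
g - (-2 - 41)**2 = -13480 - (-2 - 41)**2 = -13480 - 1*(-43)**2 = -13480 - 1*1849 = -13480 - 1849 = -15329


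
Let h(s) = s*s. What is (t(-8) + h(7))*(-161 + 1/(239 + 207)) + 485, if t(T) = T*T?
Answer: -7897655/446 ≈ -17708.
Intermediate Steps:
h(s) = s²
t(T) = T²
(t(-8) + h(7))*(-161 + 1/(239 + 207)) + 485 = ((-8)² + 7²)*(-161 + 1/(239 + 207)) + 485 = (64 + 49)*(-161 + 1/446) + 485 = 113*(-161 + 1/446) + 485 = 113*(-71805/446) + 485 = -8113965/446 + 485 = -7897655/446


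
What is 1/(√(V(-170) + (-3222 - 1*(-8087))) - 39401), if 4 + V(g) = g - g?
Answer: -39401/1552433940 - √4861/1552433940 ≈ -2.5425e-5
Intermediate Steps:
V(g) = -4 (V(g) = -4 + (g - g) = -4 + 0 = -4)
1/(√(V(-170) + (-3222 - 1*(-8087))) - 39401) = 1/(√(-4 + (-3222 - 1*(-8087))) - 39401) = 1/(√(-4 + (-3222 + 8087)) - 39401) = 1/(√(-4 + 4865) - 39401) = 1/(√4861 - 39401) = 1/(-39401 + √4861)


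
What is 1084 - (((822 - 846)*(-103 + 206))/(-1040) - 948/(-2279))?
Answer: 320329229/296270 ≈ 1081.2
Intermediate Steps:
1084 - (((822 - 846)*(-103 + 206))/(-1040) - 948/(-2279)) = 1084 - (-24*103*(-1/1040) - 948*(-1/2279)) = 1084 - (-2472*(-1/1040) + 948/2279) = 1084 - (309/130 + 948/2279) = 1084 - 1*827451/296270 = 1084 - 827451/296270 = 320329229/296270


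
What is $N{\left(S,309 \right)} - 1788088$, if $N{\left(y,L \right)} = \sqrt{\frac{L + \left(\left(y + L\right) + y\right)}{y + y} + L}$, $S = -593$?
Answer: $-1788088 + \frac{\sqrt{108827953}}{593} \approx -1.7881 \cdot 10^{6}$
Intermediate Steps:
$N{\left(y,L \right)} = \sqrt{L + \frac{2 L + 2 y}{2 y}}$ ($N{\left(y,L \right)} = \sqrt{\frac{L + \left(\left(L + y\right) + y\right)}{2 y} + L} = \sqrt{\left(L + \left(L + 2 y\right)\right) \frac{1}{2 y} + L} = \sqrt{\left(2 L + 2 y\right) \frac{1}{2 y} + L} = \sqrt{\frac{2 L + 2 y}{2 y} + L} = \sqrt{L + \frac{2 L + 2 y}{2 y}}$)
$N{\left(S,309 \right)} - 1788088 = \sqrt{1 + 309 + \frac{309}{-593}} - 1788088 = \sqrt{1 + 309 + 309 \left(- \frac{1}{593}\right)} - 1788088 = \sqrt{1 + 309 - \frac{309}{593}} - 1788088 = \sqrt{\frac{183521}{593}} - 1788088 = \frac{\sqrt{108827953}}{593} - 1788088 = -1788088 + \frac{\sqrt{108827953}}{593}$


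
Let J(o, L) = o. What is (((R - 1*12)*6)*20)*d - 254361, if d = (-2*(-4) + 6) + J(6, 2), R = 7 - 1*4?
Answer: -275961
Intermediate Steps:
R = 3 (R = 7 - 4 = 3)
d = 20 (d = (-2*(-4) + 6) + 6 = (8 + 6) + 6 = 14 + 6 = 20)
(((R - 1*12)*6)*20)*d - 254361 = (((3 - 1*12)*6)*20)*20 - 254361 = (((3 - 12)*6)*20)*20 - 254361 = (-9*6*20)*20 - 254361 = -54*20*20 - 254361 = -1080*20 - 254361 = -21600 - 254361 = -275961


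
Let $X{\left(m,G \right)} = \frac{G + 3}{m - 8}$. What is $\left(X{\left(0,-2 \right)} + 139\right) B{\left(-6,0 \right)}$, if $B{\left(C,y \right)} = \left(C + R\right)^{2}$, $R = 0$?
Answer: $\frac{9999}{2} \approx 4999.5$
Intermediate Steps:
$X{\left(m,G \right)} = \frac{3 + G}{-8 + m}$
$B{\left(C,y \right)} = C^{2}$ ($B{\left(C,y \right)} = \left(C + 0\right)^{2} = C^{2}$)
$\left(X{\left(0,-2 \right)} + 139\right) B{\left(-6,0 \right)} = \left(\frac{3 - 2}{-8 + 0} + 139\right) \left(-6\right)^{2} = \left(\frac{1}{-8} \cdot 1 + 139\right) 36 = \left(\left(- \frac{1}{8}\right) 1 + 139\right) 36 = \left(- \frac{1}{8} + 139\right) 36 = \frac{1111}{8} \cdot 36 = \frac{9999}{2}$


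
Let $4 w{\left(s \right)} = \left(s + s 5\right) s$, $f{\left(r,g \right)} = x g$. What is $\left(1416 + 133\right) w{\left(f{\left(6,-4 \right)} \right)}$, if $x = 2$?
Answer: $148704$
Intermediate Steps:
$f{\left(r,g \right)} = 2 g$
$w{\left(s \right)} = \frac{3 s^{2}}{2}$ ($w{\left(s \right)} = \frac{\left(s + s 5\right) s}{4} = \frac{\left(s + 5 s\right) s}{4} = \frac{6 s s}{4} = \frac{6 s^{2}}{4} = \frac{3 s^{2}}{2}$)
$\left(1416 + 133\right) w{\left(f{\left(6,-4 \right)} \right)} = \left(1416 + 133\right) \frac{3 \left(2 \left(-4\right)\right)^{2}}{2} = 1549 \frac{3 \left(-8\right)^{2}}{2} = 1549 \cdot \frac{3}{2} \cdot 64 = 1549 \cdot 96 = 148704$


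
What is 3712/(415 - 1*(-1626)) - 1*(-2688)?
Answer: 5489920/2041 ≈ 2689.8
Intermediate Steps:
3712/(415 - 1*(-1626)) - 1*(-2688) = 3712/(415 + 1626) + 2688 = 3712/2041 + 2688 = 5489920/2041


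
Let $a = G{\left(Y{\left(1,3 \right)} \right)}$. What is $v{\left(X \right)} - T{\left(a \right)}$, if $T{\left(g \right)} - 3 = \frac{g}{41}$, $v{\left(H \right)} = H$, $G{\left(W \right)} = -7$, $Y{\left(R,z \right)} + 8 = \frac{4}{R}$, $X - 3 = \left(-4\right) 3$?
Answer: $- \frac{485}{41} \approx -11.829$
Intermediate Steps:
$X = -9$ ($X = 3 - 12 = -9$)
$Y{\left(R,z \right)} = -8 + \frac{4}{R}$
$a = -7$
$T{\left(g \right)} = 3 + \frac{g}{41}$
$v{\left(X \right)} - T{\left(a \right)} = -9 - \left(3 + \frac{1}{41} \left(-7\right)\right) = -9 - \left(3 - \frac{7}{41}\right) = -9 - \frac{116}{41} = - \frac{485}{41}$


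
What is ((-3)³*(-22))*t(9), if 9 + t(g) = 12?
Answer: 1782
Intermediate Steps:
t(g) = 3 (t(g) = -9 + 12 = 3)
((-3)³*(-22))*t(9) = ((-3)³*(-22))*3 = -27*(-22)*3 = 594*3 = 1782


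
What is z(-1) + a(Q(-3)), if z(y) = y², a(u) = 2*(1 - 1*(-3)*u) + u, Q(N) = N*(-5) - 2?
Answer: 94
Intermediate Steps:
Q(N) = -2 - 5*N (Q(N) = -5*N - 2 = -2 - 5*N)
a(u) = 2 + 7*u (a(u) = 2*(1 - (-3)*u) + u = 2*(1 + 3*u) + u = (2 + 6*u) + u = 2 + 7*u)
z(-1) + a(Q(-3)) = (-1)² + (2 + 7*(-2 - 5*(-3))) = 1 + (2 + 7*(-2 + 15)) = 1 + (2 + 7*13) = 1 + (2 + 91) = 1 + 93 = 94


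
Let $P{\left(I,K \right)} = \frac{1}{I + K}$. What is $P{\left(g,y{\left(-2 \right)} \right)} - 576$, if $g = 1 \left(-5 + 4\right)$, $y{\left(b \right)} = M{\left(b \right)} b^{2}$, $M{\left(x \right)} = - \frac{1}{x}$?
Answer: $-575$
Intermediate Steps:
$y{\left(b \right)} = - b$ ($y{\left(b \right)} = - \frac{1}{b} b^{2} = - b$)
$g = -1$ ($g = 1 \left(-1\right) = -1$)
$P{\left(g,y{\left(-2 \right)} \right)} - 576 = \frac{1}{-1 - -2} - 576 = \frac{1}{-1 + 2} - 576 = 1^{-1} - 576 = 1 - 576 = -575$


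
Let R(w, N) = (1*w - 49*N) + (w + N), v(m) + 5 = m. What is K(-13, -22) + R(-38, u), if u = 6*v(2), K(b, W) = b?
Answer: 775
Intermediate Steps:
v(m) = -5 + m
u = -18 (u = 6*(-5 + 2) = 6*(-3) = -18)
R(w, N) = -48*N + 2*w (R(w, N) = (w - 49*N) + (N + w) = -48*N + 2*w)
K(-13, -22) + R(-38, u) = -13 + (-48*(-18) + 2*(-38)) = -13 + (864 - 76) = -13 + 788 = 775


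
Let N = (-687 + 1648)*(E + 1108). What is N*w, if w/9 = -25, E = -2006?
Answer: 194170050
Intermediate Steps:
w = -225 (w = 9*(-25) = -225)
N = -862978 (N = (-687 + 1648)*(-2006 + 1108) = 961*(-898) = -862978)
N*w = -862978*(-225) = 194170050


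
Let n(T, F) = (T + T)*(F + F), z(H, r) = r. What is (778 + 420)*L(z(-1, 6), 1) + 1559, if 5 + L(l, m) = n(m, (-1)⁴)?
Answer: 361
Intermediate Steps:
n(T, F) = 4*F*T (n(T, F) = (2*T)*(2*F) = 4*F*T)
L(l, m) = -5 + 4*m (L(l, m) = -5 + 4*(-1)⁴*m = -5 + 4*1*m = -5 + 4*m)
(778 + 420)*L(z(-1, 6), 1) + 1559 = (778 + 420)*(-5 + 4*1) + 1559 = 1198*(-5 + 4) + 1559 = 1198*(-1) + 1559 = -1198 + 1559 = 361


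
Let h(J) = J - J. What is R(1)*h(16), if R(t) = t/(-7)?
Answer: 0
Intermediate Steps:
R(t) = -t/7 (R(t) = t*(-⅐) = -t/7)
h(J) = 0
R(1)*h(16) = -⅐*1*0 = -⅐*0 = 0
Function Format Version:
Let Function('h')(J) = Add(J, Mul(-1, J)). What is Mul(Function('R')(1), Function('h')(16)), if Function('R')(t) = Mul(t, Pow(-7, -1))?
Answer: 0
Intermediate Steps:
Function('R')(t) = Mul(Rational(-1, 7), t) (Function('R')(t) = Mul(t, Rational(-1, 7)) = Mul(Rational(-1, 7), t))
Function('h')(J) = 0
Mul(Function('R')(1), Function('h')(16)) = Mul(Mul(Rational(-1, 7), 1), 0) = Mul(Rational(-1, 7), 0) = 0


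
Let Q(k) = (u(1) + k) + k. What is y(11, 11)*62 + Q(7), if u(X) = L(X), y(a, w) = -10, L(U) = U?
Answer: -605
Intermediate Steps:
u(X) = X
Q(k) = 1 + 2*k (Q(k) = (1 + k) + k = 1 + 2*k)
y(11, 11)*62 + Q(7) = -10*62 + (1 + 2*7) = -620 + (1 + 14) = -620 + 15 = -605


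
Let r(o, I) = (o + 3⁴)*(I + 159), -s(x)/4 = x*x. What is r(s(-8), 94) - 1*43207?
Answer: -87482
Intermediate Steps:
s(x) = -4*x² (s(x) = -4*x*x = -4*x²)
r(o, I) = (81 + o)*(159 + I) (r(o, I) = (o + 81)*(159 + I) = (81 + o)*(159 + I))
r(s(-8), 94) - 1*43207 = (12879 + 81*94 + 159*(-4*(-8)²) + 94*(-4*(-8)²)) - 1*43207 = (12879 + 7614 + 159*(-4*64) + 94*(-4*64)) - 43207 = (12879 + 7614 + 159*(-256) + 94*(-256)) - 43207 = (12879 + 7614 - 40704 - 24064) - 43207 = -44275 - 43207 = -87482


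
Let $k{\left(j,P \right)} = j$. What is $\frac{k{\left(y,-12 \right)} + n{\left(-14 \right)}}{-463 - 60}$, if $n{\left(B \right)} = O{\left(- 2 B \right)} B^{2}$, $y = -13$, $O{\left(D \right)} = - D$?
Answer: $\frac{5501}{523} \approx 10.518$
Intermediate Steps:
$n{\left(B \right)} = 2 B^{3}$ ($n{\left(B \right)} = - \left(-2\right) B B^{2} = 2 B B^{2} = 2 B^{3}$)
$\frac{k{\left(y,-12 \right)} + n{\left(-14 \right)}}{-463 - 60} = \frac{-13 + 2 \left(-14\right)^{3}}{-463 - 60} = \frac{-13 + 2 \left(-2744\right)}{-523} = \left(-13 - 5488\right) \left(- \frac{1}{523}\right) = \left(-5501\right) \left(- \frac{1}{523}\right) = \frac{5501}{523}$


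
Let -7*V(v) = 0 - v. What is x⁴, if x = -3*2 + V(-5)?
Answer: 4879681/2401 ≈ 2032.4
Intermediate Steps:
V(v) = v/7 (V(v) = -(0 - v)/7 = -(-1)*v/7 = v/7)
x = -47/7 (x = -3*2 + (⅐)*(-5) = -6 - 5/7 = -47/7 ≈ -6.7143)
x⁴ = (-47/7)⁴ = 4879681/2401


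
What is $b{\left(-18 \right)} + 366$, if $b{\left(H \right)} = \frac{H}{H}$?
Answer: $367$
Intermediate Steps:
$b{\left(H \right)} = 1$
$b{\left(-18 \right)} + 366 = 1 + 366 = 367$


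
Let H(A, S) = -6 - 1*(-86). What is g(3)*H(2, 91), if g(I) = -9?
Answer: -720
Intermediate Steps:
H(A, S) = 80 (H(A, S) = -6 + 86 = 80)
g(3)*H(2, 91) = -9*80 = -720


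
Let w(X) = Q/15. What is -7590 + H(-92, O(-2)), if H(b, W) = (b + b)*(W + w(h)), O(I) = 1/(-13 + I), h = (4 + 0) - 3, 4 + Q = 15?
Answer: -23138/3 ≈ -7712.7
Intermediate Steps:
Q = 11 (Q = -4 + 15 = 11)
h = 1 (h = 4 - 3 = 1)
w(X) = 11/15
H(b, W) = 2*b*(11/15 + W) (H(b, W) = (b + b)*(W + 11/15) = (2*b)*(11/15 + W) = 2*b*(11/15 + W))
-7590 + H(-92, O(-2)) = -7590 + (2/15)*(-92)*(11 + 15/(-13 - 2)) = -7590 + (2/15)*(-92)*(11 + 15/(-15)) = -7590 + (2/15)*(-92)*(11 + 15*(-1/15)) = -7590 + (2/15)*(-92)*(11 - 1) = -7590 + (2/15)*(-92)*10 = -7590 - 368/3 = -23138/3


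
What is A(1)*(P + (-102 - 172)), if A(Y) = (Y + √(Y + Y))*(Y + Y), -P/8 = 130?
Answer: -2628 - 2628*√2 ≈ -6344.6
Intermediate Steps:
P = -1040 (P = -8*130 = -1040)
A(Y) = 2*Y*(Y + √2*√Y) (A(Y) = (Y + √(2*Y))*(2*Y) = (Y + √2*√Y)*(2*Y) = 2*Y*(Y + √2*√Y))
A(1)*(P + (-102 - 172)) = (2*1² + 2*√2*1^(3/2))*(-1040 + (-102 - 172)) = (2*1 + 2*√2*1)*(-1040 - 274) = (2 + 2*√2)*(-1314) = -2628 - 2628*√2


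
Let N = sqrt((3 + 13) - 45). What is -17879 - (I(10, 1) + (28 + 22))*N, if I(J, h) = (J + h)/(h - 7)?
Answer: -17879 - 289*I*sqrt(29)/6 ≈ -17879.0 - 259.39*I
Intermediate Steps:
I(J, h) = (J + h)/(-7 + h)
N = I*sqrt(29) (N = sqrt(16 - 45) = sqrt(-29) = I*sqrt(29) ≈ 5.3852*I)
-17879 - (I(10, 1) + (28 + 22))*N = -17879 - ((10 + 1)/(-7 + 1) + (28 + 22))*I*sqrt(29) = -17879 - (11/(-6) + 50)*I*sqrt(29) = -17879 - (-1/6*11 + 50)*I*sqrt(29) = -17879 - (-11/6 + 50)*I*sqrt(29) = -17879 - 289*I*sqrt(29)/6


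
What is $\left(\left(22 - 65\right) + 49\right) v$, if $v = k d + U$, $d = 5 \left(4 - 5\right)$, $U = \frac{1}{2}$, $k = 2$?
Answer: $-57$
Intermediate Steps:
$U = \frac{1}{2} \approx 0.5$
$d = -5$ ($d = 5 \left(-1\right) = -5$)
$v = - \frac{19}{2}$ ($v = 2 \left(-5\right) + \frac{1}{2} = -10 + \frac{1}{2} = - \frac{19}{2} \approx -9.5$)
$\left(\left(22 - 65\right) + 49\right) v = \left(\left(22 - 65\right) + 49\right) \left(- \frac{19}{2}\right) = \left(-43 + 49\right) \left(- \frac{19}{2}\right) = 6 \left(- \frac{19}{2}\right) = -57$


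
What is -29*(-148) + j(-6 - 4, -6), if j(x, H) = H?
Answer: 4286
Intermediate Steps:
-29*(-148) + j(-6 - 4, -6) = -29*(-148) - 6 = 4292 - 6 = 4286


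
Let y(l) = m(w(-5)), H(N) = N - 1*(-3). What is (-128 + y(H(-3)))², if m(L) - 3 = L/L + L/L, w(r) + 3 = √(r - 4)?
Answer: 15129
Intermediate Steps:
H(N) = 3 + N (H(N) = N + 3 = 3 + N)
w(r) = -3 + √(-4 + r) (w(r) = -3 + √(r - 4) = -3 + √(-4 + r))
m(L) = 5 (m(L) = 3 + (L/L + L/L) = 3 + (1 + 1) = 3 + 2 = 5)
y(l) = 5
(-128 + y(H(-3)))² = (-128 + 5)² = (-123)² = 15129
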